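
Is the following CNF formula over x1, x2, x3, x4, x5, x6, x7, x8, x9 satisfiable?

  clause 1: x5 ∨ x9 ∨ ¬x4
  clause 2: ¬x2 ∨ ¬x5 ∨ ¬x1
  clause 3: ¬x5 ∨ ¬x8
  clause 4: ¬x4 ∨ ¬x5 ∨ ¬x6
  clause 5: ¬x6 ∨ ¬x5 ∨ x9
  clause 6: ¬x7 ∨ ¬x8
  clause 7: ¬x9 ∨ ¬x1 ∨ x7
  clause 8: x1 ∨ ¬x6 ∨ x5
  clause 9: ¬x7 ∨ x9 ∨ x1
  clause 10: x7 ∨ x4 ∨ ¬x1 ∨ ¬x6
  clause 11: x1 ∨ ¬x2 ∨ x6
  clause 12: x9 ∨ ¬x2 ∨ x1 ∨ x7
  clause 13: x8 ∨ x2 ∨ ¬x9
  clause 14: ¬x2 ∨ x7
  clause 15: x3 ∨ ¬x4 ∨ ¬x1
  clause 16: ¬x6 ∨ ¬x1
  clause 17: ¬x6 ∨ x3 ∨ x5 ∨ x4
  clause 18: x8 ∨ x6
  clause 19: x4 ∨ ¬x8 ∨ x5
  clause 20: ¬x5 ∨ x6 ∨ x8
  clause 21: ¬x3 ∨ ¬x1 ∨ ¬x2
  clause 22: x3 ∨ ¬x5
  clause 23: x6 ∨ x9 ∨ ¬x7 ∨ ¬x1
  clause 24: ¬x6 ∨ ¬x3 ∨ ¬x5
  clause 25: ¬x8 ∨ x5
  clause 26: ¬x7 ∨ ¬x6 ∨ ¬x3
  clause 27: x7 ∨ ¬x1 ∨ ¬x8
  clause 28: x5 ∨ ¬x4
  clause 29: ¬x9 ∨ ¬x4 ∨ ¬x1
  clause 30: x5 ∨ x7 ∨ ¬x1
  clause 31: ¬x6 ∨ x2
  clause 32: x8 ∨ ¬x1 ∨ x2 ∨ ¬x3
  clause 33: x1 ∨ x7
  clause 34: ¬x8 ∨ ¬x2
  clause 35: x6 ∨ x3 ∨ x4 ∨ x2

Branch on x5: set x5 = False.
(¬x8) alone gives x8 = False.
(x6) alone gives x6 = True.
(x1) alone gives x1 = True.
That conflicts with the unit clause (¬x1).
That branch fails; take x5 = True instead.
(¬x8) alone gives x8 = False.
(x6) alone gives x6 = True.
(¬x4) alone gives x4 = False.
(x9) alone gives x9 = True.
(x2) alone gives x2 = True.
(¬x1) alone gives x1 = False.
(x7) alone gives x7 = True.
(x3) alone gives x3 = True.
That conflicts with the unit clause (¬x3).
Either choice for x5 ends in contradiction.
No assignment satisfies every clause.

No, unsatisfiable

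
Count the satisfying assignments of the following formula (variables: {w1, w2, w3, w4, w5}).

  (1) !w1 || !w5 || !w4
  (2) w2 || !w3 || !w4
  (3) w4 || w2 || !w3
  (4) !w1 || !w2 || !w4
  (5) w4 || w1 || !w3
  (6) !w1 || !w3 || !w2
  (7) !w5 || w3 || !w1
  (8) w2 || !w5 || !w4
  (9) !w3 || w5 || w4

There are 2^5 = 32 truth assignments over (w1, w2, w3, w4, w5).
Split on w4. With w4 = true, the clauses containing w4 are satisfied and !w4 drops from the rest; 6 of the 2^4 = 16 assignments to the other variables satisfy what remains.
With w4 = false, by the same count on the reduced clause set, 6 assignments work.
Total: 6 + 6 = 12.

12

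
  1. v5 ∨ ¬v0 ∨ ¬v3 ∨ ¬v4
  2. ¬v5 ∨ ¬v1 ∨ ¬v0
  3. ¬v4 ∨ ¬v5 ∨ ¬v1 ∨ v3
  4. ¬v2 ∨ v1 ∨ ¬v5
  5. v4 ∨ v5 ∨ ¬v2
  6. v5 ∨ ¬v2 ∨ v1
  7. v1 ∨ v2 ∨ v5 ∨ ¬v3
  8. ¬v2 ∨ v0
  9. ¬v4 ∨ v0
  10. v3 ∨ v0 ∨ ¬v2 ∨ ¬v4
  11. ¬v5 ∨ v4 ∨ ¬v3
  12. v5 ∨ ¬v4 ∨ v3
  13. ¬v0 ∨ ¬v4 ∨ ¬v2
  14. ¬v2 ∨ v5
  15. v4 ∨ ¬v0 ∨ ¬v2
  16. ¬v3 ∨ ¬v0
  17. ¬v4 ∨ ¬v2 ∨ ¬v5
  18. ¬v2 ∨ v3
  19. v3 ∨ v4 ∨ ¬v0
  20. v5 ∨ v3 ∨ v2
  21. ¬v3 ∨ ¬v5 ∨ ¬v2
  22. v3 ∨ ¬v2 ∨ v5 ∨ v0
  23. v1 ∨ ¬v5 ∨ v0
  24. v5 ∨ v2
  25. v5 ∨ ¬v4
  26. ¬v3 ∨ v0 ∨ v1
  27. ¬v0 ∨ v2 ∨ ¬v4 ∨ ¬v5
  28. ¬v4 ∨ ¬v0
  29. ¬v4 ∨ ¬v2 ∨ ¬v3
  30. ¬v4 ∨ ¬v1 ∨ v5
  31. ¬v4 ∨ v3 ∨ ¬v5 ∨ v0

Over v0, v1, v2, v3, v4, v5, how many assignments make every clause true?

1

There are 2^6 = 64 truth assignments over (v0, v1, v2, v3, v4, v5).
Split on v0. With v0 = True, the clauses containing v0 are satisfied and ¬v0 drops from the rest; 0 of the 2^5 = 32 assignments to the other variables satisfy what remains.
With v0 = False, by the same count on the reduced clause set, 1 assignment works.
(One model: v0=F, v1=T, v2=F, v3=F, v4=F, v5=T.)
Total: 0 + 1 = 1.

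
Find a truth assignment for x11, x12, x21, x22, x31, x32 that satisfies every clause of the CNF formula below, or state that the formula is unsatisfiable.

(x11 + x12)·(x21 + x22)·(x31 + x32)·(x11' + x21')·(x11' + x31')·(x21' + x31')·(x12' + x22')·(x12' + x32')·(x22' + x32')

Suppose x11 = 1.
The clause (x21') is unit, so x21 = 0.
The clause (x22) is unit, so x22 = 1.
The clause (x31') is unit, so x31 = 0.
The clause (x32) is unit, so x32 = 1.
That conflicts with the unit clause (x32').
So x11 must be the other value — set x11 = 0.
The clause (x12) is unit, so x12 = 1.
The clause (x22') is unit, so x22 = 0.
The clause (x21) is unit, so x21 = 1.
The clause (x31') is unit, so x31 = 0.
The clause (x32) is unit, so x32 = 1.
That conflicts with the unit clause (x32').
Both values of x11 lead to a conflict.

UNSATISFIABLE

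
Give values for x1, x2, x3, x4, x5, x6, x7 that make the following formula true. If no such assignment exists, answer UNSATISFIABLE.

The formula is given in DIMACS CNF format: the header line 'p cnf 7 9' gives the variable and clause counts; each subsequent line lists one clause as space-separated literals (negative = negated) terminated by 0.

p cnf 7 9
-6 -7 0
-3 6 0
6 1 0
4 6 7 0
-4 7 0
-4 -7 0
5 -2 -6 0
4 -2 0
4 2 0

UNSATISFIABLE

Try x6 = False.
From the singleton clause (¬x3), x3 = False.
From the singleton clause (x1), x1 = True.
Try x4 = True.
From the singleton clause (x7), x7 = True.
But (¬x7) is also a unit clause — contradiction.
So x4 must be the other value — set x4 = False.
From the singleton clause (x7), x7 = True.
From the singleton clause (¬x2), x2 = False.
But (x2) is also a unit clause — contradiction.
Both values of x4 lead to a conflict.
So x6 must be the other value — set x6 = True.
From the singleton clause (¬x7), x7 = False.
From the singleton clause (¬x4), x4 = False.
From the singleton clause (¬x2), x2 = False.
But (x2) is also a unit clause — contradiction.
Both values of x6 lead to a conflict.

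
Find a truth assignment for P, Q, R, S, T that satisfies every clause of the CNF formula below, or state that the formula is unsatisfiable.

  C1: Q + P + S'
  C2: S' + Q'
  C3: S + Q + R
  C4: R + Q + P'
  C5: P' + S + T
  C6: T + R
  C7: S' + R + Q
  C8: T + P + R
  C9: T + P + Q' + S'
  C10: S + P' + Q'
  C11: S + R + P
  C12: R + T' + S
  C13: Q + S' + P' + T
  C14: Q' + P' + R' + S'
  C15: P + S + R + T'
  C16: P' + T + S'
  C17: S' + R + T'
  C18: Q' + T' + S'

P: 0,  Q: 0,  R: 1,  S: 0,  T: 1

Case S = 0:
Case Q = 0:
(R) alone gives R = 1.
Case P = 0:
No clause remains; T is free.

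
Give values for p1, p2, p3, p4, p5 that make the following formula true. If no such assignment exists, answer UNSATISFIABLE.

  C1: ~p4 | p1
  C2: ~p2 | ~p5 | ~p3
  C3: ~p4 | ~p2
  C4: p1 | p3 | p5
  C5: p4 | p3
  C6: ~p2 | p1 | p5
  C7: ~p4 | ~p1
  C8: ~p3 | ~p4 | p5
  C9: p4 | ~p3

Case p4 = 0:
The clause (p3) is unit, so p3 = 1.
That conflicts with the unit clause (~p3).
Backtrack on p4: now try p4 = 1.
The clause (p1) is unit, so p1 = 1.
That conflicts with the unit clause (~p1).
Both values of p4 lead to a conflict.

UNSATISFIABLE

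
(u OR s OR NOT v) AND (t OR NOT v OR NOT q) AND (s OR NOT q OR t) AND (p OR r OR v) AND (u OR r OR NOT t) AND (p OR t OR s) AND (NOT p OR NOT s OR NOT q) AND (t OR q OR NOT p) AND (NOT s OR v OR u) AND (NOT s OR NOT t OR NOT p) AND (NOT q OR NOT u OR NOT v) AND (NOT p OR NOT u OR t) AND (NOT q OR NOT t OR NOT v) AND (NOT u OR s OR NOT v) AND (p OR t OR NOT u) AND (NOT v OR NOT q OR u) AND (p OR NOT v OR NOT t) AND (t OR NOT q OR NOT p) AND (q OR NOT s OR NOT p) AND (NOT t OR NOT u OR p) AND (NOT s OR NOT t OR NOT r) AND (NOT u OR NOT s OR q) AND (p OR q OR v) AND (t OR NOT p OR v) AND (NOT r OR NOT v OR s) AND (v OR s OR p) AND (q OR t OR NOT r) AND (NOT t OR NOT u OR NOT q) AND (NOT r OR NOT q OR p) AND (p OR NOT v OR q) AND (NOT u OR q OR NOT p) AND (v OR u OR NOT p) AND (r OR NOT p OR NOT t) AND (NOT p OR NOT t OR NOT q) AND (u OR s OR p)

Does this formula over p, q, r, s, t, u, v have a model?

Unsatisfiable

Case u = true:
Case q = false:
From the singleton clause (NOT s), s = false.
From the singleton clause (NOT v), v = false.
From the singleton clause (p), p = true.
That conflicts with the unit clause (NOT p).
So q must be the other value — set q = true.
From the singleton clause (NOT v), v = false.
From the singleton clause (NOT t), t = false.
From the singleton clause (s), s = true.
From the singleton clause (NOT p), p = false.
That conflicts with the unit clause (p).
Either choice for q ends in contradiction.
So u must be the other value — set u = false.
Case s = true:
From the singleton clause (v), v = true.
From the singleton clause (NOT q), q = false.
From the singleton clause (NOT p), p = false.
That conflicts with the unit clause (p).
So s must be the other value — set s = false.
From the singleton clause (NOT v), v = false.
From the singleton clause (p), p = true.
That conflicts with the unit clause (NOT p).
Either choice for s ends in contradiction.
Either choice for u ends in contradiction.
No assignment satisfies every clause.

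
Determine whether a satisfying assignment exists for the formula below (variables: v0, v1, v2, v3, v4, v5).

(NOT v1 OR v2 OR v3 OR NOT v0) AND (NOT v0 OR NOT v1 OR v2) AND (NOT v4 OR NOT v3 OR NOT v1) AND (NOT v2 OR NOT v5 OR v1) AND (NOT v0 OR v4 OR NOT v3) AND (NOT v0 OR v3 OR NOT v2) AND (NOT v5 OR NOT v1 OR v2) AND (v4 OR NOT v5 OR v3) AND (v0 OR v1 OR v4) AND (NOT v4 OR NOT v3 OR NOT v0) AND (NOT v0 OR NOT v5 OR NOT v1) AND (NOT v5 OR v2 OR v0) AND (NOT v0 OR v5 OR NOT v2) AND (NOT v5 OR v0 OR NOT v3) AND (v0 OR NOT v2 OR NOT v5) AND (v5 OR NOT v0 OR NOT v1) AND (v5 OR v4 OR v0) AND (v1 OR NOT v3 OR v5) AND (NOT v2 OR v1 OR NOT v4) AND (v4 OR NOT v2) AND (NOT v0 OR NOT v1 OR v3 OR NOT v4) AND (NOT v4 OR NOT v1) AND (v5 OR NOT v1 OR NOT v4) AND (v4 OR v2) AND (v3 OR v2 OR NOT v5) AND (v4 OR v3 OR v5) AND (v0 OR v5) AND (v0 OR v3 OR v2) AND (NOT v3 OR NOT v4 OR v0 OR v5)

Try v4 = true.
The clause (NOT v1) is unit, so v1 = false.
The clause (NOT v2) is unit, so v2 = false.
Try v3 = false.
The clause (NOT v5) is unit, so v5 = false.
The clause (v0) is unit, so v0 = true.
This assignment satisfies each clause.
A satisfying assignment: v0=true; v1=false; v2=false; v3=false; v4=true; v5=false.

Yes, satisfiable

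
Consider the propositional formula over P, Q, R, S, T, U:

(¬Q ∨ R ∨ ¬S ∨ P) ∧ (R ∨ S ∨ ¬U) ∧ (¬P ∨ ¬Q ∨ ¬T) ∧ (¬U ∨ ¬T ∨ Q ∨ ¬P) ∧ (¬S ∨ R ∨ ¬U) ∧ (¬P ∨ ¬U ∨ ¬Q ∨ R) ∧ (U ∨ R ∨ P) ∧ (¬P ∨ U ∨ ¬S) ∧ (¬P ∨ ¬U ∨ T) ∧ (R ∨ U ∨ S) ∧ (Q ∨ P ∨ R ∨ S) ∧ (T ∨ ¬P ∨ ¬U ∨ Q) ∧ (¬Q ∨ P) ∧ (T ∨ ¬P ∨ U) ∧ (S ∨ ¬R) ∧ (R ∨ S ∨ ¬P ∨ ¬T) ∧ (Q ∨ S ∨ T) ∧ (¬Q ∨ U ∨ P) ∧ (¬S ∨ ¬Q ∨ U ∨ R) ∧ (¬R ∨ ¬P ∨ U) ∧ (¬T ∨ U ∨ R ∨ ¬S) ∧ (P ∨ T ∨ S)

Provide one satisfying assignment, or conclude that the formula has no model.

P=False, Q=False, R=True, S=True, T=False, U=False

Suppose Q = False.
Suppose S = True.
Suppose R = True.
Suppose P = False.
No clause remains; T, U are free.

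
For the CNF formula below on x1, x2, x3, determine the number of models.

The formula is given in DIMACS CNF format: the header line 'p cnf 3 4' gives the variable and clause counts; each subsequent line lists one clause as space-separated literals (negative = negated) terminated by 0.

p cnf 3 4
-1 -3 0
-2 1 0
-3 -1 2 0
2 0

There are 2^3 = 8 truth assignments over (x1, x2, x3).
Check each against the 4 clauses (columns in the order x1, x2, x3):
  F F F  ✗ fails (x2)
  F F T  ✗ fails (x2)
  F T F  ✗ fails (¬x2 ∨ x1)
  F T T  ✗ fails (¬x2 ∨ x1)
  T F F  ✗ fails (x2)
  T F T  ✗ fails (¬x1 ∨ ¬x3)
  T T F  ✓ satisfies all
  T T T  ✗ fails (¬x1 ∨ ¬x3)
1 of the 8 rows is a model.

1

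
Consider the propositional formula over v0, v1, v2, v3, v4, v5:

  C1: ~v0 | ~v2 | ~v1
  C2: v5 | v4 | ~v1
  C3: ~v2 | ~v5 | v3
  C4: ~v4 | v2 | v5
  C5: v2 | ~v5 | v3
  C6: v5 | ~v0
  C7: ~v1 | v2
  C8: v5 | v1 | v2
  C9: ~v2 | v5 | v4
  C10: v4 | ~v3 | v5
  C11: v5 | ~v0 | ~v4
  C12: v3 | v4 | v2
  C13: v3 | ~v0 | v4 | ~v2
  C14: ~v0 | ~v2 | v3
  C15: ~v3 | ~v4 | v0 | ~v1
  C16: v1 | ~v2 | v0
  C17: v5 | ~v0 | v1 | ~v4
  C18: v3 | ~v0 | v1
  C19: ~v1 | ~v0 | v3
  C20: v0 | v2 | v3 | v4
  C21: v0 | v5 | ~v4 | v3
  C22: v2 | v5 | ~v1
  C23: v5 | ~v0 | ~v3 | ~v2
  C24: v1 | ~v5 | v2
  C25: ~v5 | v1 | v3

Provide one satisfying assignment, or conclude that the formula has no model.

v0=0; v1=1; v2=1; v3=1; v4=0; v5=1

Branch on v5: set v5 = 1.
Branch on v2: set v2 = 1.
From the singleton clause (v3), v3 = 1.
Branch on v0: set v0 = 0.
From the singleton clause (v1), v1 = 1.
From the singleton clause (~v4), v4 = 0.
All clauses are satisfied.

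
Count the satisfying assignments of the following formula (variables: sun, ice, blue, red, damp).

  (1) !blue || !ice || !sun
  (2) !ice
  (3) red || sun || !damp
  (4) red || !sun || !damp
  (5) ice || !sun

There are 2^5 = 32 truth assignments over (sun, ice, blue, red, damp).
Split on damp. With damp = true, the clauses containing damp are satisfied and !damp drops from the rest; 2 of the 2^4 = 16 assignments to the other variables satisfy what remains.
With damp = false, by the same count on the reduced clause set, 4 assignments work.
(One model: sun=F, ice=F, blue=F, red=F, damp=F.)
Total: 2 + 4 = 6.

6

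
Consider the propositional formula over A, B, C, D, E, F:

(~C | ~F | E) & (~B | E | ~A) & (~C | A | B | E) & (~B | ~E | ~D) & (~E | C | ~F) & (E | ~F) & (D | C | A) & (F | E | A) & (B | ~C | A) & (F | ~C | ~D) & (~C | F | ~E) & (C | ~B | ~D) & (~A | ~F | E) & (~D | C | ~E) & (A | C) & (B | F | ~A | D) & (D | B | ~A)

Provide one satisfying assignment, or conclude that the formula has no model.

A=1; B=0; C=0; D=1; E=0; F=0

Suppose E = 0.
(~F) alone gives F = 0.
(A) alone gives A = 1.
(~B) alone gives B = 0.
(D) alone gives D = 1.
(~C) alone gives C = 0.
Every clause now holds.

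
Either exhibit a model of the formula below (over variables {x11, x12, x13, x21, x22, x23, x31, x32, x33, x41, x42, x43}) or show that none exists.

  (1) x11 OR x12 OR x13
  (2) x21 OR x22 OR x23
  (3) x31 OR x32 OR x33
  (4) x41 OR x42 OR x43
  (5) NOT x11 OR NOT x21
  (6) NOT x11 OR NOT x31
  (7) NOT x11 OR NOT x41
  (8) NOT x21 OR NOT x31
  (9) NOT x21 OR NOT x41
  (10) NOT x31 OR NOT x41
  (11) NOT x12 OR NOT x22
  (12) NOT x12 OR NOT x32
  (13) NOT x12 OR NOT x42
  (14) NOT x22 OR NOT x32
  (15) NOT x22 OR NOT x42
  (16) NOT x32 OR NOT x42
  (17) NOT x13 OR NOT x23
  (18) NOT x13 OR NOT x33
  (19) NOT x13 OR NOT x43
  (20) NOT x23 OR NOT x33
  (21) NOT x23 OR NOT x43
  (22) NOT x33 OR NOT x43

Suppose x11 = false.
Suppose x12 = true.
The clause (NOT x22) is unit, so x22 = false.
The clause (NOT x32) is unit, so x32 = false.
The clause (NOT x42) is unit, so x42 = false.
Suppose x21 = true.
The clause (NOT x31) is unit, so x31 = false.
The clause (x33) is unit, so x33 = true.
The clause (NOT x41) is unit, so x41 = false.
The clause (x43) is unit, so x43 = true.
But (NOT x43) is also a unit clause — contradiction.
So x21 must be the other value — set x21 = false.
The clause (x23) is unit, so x23 = true.
The clause (NOT x13) is unit, so x13 = false.
The clause (NOT x33) is unit, so x33 = false.
The clause (x31) is unit, so x31 = true.
The clause (NOT x41) is unit, so x41 = false.
The clause (x43) is unit, so x43 = true.
But (NOT x43) is also a unit clause — contradiction.
Both values of x21 lead to a conflict.
So x12 must be the other value — set x12 = false.
The clause (x13) is unit, so x13 = true.
The clause (NOT x23) is unit, so x23 = false.
The clause (NOT x33) is unit, so x33 = false.
The clause (NOT x43) is unit, so x43 = false.
Suppose x21 = true.
The clause (NOT x31) is unit, so x31 = false.
The clause (x32) is unit, so x32 = true.
The clause (NOT x41) is unit, so x41 = false.
The clause (x42) is unit, so x42 = true.
But (NOT x42) is also a unit clause — contradiction.
So x21 must be the other value — set x21 = false.
The clause (x22) is unit, so x22 = true.
The clause (NOT x32) is unit, so x32 = false.
The clause (x31) is unit, so x31 = true.
The clause (NOT x41) is unit, so x41 = false.
The clause (x42) is unit, so x42 = true.
But (NOT x42) is also a unit clause — contradiction.
Both values of x21 lead to a conflict.
Both values of x12 lead to a conflict.
So x11 must be the other value — set x11 = true.
The clause (NOT x21) is unit, so x21 = false.
The clause (NOT x31) is unit, so x31 = false.
The clause (NOT x41) is unit, so x41 = false.
Suppose x22 = true.
The clause (NOT x12) is unit, so x12 = false.
The clause (NOT x32) is unit, so x32 = false.
The clause (x33) is unit, so x33 = true.
The clause (NOT x42) is unit, so x42 = false.
The clause (x43) is unit, so x43 = true.
But (NOT x43) is also a unit clause — contradiction.
So x22 must be the other value — set x22 = false.
The clause (x23) is unit, so x23 = true.
The clause (NOT x13) is unit, so x13 = false.
The clause (NOT x33) is unit, so x33 = false.
The clause (x32) is unit, so x32 = true.
The clause (NOT x12) is unit, so x12 = false.
The clause (NOT x42) is unit, so x42 = false.
The clause (x43) is unit, so x43 = true.
But (NOT x43) is also a unit clause — contradiction.
Both values of x22 lead to a conflict.
Both values of x11 lead to a conflict.

UNSATISFIABLE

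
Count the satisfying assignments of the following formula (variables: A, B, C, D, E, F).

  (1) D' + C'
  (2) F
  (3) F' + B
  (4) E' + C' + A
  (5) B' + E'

6

There are 2^6 = 64 truth assignments over (A, B, C, D, E, F).
Split on C. With C = 1, the clauses containing C are satisfied and C' drops from the rest; 2 of the 2^5 = 32 assignments to the other variables satisfy what remains.
With C = 0, by the same count on the reduced clause set, 4 assignments work.
(One model: A=F, B=T, C=F, D=F, E=F, F=T.)
Total: 2 + 4 = 6.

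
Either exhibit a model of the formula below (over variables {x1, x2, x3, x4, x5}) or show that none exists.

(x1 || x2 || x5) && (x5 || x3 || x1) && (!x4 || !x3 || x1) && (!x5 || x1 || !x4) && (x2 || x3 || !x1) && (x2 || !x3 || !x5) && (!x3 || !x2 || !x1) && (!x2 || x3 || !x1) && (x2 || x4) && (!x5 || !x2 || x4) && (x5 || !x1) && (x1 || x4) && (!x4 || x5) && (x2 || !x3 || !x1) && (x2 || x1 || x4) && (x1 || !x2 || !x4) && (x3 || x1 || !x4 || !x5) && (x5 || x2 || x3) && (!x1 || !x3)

UNSATISFIABLE

Branch on x2: set x2 = true.
Branch on x3: set x3 = false.
Unit clause (!x1) forces x1 = false.
Unit clause (x5) forces x5 = true.
Unit clause (!x4) forces x4 = false.
But (x4) is also a unit clause — contradiction.
Undo x3 and try x3 = true.
Unit clause (!x1) forces x1 = false.
Unit clause (!x4) forces x4 = false.
But (x4) is also a unit clause — contradiction.
Neither x3 = true nor x3 = false works.
Undo x2 and try x2 = false.
Unit clause (x4) forces x4 = true.
Unit clause (x5) forces x5 = true.
Unit clause (x1) forces x1 = true.
Unit clause (x3) forces x3 = true.
But (!x3) is also a unit clause — contradiction.
Neither x2 = true nor x2 = false works.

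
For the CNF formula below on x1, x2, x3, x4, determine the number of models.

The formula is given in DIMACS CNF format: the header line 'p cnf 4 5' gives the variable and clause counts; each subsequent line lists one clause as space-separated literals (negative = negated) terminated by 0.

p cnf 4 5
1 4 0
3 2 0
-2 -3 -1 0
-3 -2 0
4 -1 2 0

There are 2^4 = 16 truth assignments over (x1, x2, x3, x4).
Split on x4. With x4 = True, the clauses containing x4 are satisfied and ¬x4 drops from the rest; 4 of the 2^3 = 8 assignments to the other variables satisfy what remains.
With x4 = False, by the same count on the reduced clause set, 1 assignment works.
(One model: x1=F, x2=F, x3=T, x4=T.)
Total: 4 + 1 = 5.

5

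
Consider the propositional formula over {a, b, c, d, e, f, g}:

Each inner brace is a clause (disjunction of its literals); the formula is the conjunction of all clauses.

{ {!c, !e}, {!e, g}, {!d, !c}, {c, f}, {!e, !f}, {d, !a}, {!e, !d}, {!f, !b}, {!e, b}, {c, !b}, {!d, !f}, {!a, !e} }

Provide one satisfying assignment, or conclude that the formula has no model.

Case c = true:
Unit clause (!e) forces e = false.
Unit clause (!d) forces d = false.
Unit clause (!a) forces a = false.
Case f = false:
No clause remains; b, g are free.

a: false; b: false; c: true; d: false; e: false; f: false; g: true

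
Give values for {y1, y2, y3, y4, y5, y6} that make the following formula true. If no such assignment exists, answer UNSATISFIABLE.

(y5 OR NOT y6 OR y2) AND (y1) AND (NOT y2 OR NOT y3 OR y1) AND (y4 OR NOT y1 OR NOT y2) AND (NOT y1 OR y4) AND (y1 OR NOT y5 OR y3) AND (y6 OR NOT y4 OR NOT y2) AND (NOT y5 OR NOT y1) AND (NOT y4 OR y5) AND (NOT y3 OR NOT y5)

Unit clause (y1) forces y1 = true.
Unit clause (y4) forces y4 = true.
Unit clause (NOT y5) forces y5 = false.
Now (y5) is unsatisfied and unit — conflict.

UNSATISFIABLE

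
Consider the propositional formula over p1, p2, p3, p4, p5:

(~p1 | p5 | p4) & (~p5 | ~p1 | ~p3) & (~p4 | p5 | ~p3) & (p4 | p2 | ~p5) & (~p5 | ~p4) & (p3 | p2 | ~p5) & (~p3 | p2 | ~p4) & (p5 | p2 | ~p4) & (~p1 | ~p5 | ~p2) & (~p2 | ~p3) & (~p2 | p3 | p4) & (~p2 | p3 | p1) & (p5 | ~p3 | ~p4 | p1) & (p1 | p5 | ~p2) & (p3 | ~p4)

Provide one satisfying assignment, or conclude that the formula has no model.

Branch on p5: set p5 = 0.
Branch on p1: set p1 = 0.
The clause (~p2) is unit, so p2 = 0.
The clause (~p4) is unit, so p4 = 0.
No clause remains; p3 is free.

p1 ↦ 0,  p2 ↦ 0,  p3 ↦ 1,  p4 ↦ 0,  p5 ↦ 0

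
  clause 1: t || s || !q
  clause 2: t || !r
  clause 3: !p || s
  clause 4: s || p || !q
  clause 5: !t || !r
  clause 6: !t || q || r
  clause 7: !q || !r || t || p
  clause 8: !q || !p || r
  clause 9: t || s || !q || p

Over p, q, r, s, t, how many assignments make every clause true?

There are 2^5 = 32 truth assignments over (p, q, r, s, t).
Split on q. With q = true, the clauses containing q are satisfied and !q drops from the rest; 2 of the 2^4 = 16 assignments to the other variables satisfy what remains.
With q = false, by the same count on the reduced clause set, 3 assignments work.
(One model: p=F, q=F, r=F, s=F, t=F.)
Total: 2 + 3 = 5.

5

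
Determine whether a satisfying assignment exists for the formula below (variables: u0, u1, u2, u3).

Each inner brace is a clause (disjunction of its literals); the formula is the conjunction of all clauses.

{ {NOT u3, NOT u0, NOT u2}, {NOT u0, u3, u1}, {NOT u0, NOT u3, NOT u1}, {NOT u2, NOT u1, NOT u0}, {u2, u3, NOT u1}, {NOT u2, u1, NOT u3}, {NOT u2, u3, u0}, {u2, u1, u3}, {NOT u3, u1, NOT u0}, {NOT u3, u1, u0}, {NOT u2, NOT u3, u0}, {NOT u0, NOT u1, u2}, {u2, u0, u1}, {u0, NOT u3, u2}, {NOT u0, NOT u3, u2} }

Case u3 = false:
Case u0 = false:
Unit clause (NOT u2) forces u2 = false.
Unit clause (NOT u1) forces u1 = false.
That conflicts with the unit clause (u1).
Undo u0 and try u0 = true.
Unit clause (u1) forces u1 = true.
Unit clause (NOT u2) forces u2 = false.
That conflicts with the unit clause (u2).
Both values of u0 lead to a conflict.
Undo u3 and try u3 = true.
Case u0 = false:
Unit clause (u1) forces u1 = true.
Unit clause (NOT u2) forces u2 = false.
That conflicts with the unit clause (u2).
Undo u0 and try u0 = true.
Unit clause (NOT u2) forces u2 = false.
That conflicts with the unit clause (u2).
Both values of u0 lead to a conflict.
Both values of u3 lead to a conflict.
No assignment satisfies every clause.

No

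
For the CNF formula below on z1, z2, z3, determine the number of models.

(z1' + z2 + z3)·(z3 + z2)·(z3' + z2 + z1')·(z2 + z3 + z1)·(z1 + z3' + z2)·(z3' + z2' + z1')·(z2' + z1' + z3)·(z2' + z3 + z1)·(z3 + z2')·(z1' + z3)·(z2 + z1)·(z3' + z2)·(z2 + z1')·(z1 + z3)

There are 2^3 = 8 truth assignments over (z1, z2, z3).
Check each against the 14 clauses (columns in the order z1, z2, z3):
  F F F  ✗ fails (z3 + z2)
  F F T  ✗ fails (z1 + z3' + z2)
  F T F  ✗ fails (z2' + z3 + z1)
  F T T  ✓ satisfies all
  T F F  ✗ fails (z1' + z2 + z3)
  T F T  ✗ fails (z3' + z2 + z1')
  T T F  ✗ fails (z2' + z1' + z3)
  T T T  ✗ fails (z3' + z2' + z1')
1 of the 8 rows is a model.

1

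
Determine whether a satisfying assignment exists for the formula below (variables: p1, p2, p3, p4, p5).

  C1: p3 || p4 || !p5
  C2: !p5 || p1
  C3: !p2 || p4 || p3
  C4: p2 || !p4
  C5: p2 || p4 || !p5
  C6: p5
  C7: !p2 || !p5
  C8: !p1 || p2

The clause (p5) is unit, so p5 = true.
The clause (p1) is unit, so p1 = true.
The clause (!p2) is unit, so p2 = false.
But (p2) is also a unit clause — contradiction.
No assignment satisfies every clause.

Unsatisfiable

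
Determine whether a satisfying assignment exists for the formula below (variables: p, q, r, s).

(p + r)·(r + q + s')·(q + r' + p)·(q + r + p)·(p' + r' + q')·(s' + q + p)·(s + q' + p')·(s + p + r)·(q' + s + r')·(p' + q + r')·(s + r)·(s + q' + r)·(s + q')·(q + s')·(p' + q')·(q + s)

Branch on p: set p = 0.
The clause (r) is unit, so r = 1.
The clause (q) is unit, so q = 1.
The clause (s) is unit, so s = 1.
All clauses are satisfied.
A satisfying assignment: p=0,  q=1,  r=1,  s=1.

Satisfiable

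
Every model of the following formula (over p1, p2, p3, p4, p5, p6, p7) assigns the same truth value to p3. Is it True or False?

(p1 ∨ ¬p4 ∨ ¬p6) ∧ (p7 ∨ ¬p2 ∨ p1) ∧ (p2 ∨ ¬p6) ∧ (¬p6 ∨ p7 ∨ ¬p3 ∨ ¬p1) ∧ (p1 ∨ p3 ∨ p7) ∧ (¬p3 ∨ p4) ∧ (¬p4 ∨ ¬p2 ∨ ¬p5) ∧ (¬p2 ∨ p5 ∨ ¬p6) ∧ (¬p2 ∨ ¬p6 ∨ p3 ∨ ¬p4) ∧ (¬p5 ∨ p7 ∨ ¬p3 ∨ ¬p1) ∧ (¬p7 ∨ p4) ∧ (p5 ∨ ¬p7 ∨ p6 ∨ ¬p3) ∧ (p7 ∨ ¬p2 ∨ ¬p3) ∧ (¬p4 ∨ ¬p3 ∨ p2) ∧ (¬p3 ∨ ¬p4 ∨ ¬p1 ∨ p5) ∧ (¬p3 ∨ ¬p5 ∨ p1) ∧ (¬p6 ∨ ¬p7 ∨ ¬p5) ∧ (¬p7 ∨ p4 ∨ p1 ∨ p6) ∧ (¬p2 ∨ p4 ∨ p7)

False

Suppose p3 = True.
From the singleton clause (p4), p4 = True.
From the singleton clause (p2), p2 = True.
From the singleton clause (¬p5), p5 = False.
From the singleton clause (¬p6), p6 = False.
From the singleton clause (¬p7), p7 = False.
That conflicts with the unit clause (p7).
So every satisfying assignment has p3 = False.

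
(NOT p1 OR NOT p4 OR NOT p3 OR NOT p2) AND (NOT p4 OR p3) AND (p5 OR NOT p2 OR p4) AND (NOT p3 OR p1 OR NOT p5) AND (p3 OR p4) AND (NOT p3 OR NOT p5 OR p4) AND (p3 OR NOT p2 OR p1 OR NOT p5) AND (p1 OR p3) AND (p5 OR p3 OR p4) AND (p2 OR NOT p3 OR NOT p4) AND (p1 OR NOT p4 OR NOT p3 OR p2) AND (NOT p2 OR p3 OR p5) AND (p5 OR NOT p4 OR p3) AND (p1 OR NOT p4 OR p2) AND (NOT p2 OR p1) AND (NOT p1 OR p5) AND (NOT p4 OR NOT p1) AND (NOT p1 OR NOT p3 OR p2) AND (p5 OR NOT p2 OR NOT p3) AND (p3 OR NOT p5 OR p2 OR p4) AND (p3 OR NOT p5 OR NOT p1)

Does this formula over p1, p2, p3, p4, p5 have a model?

Yes

Branch on p4: set p4 = false.
From the singleton clause (p3), p3 = true.
From the singleton clause (NOT p5), p5 = false.
From the singleton clause (NOT p2), p2 = false.
From the singleton clause (NOT p1), p1 = false.
This assignment satisfies each clause.
A satisfying assignment: p1 ↦ false,  p2 ↦ false,  p3 ↦ true,  p4 ↦ false,  p5 ↦ false.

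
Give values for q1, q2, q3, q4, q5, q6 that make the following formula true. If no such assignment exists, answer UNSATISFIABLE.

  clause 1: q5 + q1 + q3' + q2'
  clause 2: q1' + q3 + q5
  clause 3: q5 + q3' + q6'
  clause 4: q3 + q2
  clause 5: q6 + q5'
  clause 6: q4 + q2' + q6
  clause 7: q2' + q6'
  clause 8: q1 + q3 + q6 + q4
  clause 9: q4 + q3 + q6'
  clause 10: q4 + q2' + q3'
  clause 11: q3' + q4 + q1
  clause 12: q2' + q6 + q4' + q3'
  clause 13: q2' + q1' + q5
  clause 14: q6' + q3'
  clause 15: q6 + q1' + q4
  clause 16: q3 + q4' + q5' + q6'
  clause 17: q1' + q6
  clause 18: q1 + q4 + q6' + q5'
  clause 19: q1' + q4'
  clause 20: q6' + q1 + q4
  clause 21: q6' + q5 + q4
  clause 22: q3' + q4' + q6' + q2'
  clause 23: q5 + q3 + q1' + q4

Suppose q3 = 1.
(q6') alone gives q6 = 0.
(q5') alone gives q5 = 0.
(q1') alone gives q1 = 0.
(q2') alone gives q2 = 0.
(q4) alone gives q4 = 1.
This assignment satisfies each clause.

q1: 0, q2: 0, q3: 1, q4: 1, q5: 0, q6: 0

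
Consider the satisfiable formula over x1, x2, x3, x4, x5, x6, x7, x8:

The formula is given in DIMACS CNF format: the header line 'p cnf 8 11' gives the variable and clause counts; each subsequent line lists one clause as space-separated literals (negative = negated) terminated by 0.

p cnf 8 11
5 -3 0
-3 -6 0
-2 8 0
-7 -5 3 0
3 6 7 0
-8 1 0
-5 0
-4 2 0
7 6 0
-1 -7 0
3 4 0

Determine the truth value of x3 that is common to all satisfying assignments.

Suppose x3 = True.
(x5) alone gives x5 = True.
That conflicts with the unit clause (¬x5).
So every satisfying assignment has x3 = False.

False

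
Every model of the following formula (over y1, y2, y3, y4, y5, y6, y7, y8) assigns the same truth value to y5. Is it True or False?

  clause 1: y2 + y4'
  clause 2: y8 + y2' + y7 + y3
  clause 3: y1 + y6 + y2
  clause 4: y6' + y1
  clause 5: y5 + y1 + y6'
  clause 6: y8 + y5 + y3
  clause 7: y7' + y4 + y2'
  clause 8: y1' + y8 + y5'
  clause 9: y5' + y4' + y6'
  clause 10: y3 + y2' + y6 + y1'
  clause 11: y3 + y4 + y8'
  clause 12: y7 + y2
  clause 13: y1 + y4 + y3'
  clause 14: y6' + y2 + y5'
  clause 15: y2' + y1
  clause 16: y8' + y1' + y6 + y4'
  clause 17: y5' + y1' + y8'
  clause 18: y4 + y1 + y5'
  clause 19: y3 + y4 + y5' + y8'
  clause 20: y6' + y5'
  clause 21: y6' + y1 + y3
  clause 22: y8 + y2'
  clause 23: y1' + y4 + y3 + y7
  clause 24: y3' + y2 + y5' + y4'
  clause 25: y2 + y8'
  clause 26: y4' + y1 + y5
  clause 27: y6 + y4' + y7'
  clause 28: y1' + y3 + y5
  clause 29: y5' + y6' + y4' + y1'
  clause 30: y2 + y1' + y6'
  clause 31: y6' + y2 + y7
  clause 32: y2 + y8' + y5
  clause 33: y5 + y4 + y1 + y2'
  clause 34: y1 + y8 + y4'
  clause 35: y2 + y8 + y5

Suppose y5 = 1.
The clause (y6') is unit, so y6 = 0.
Try y2 = 1.
The clause (y1) is unit, so y1 = 1.
The clause (y8) is unit, so y8 = 1.
That conflicts with the unit clause (y8').
So y2 must be the other value — set y2 = 0.
The clause (y4') is unit, so y4 = 0.
The clause (y1) is unit, so y1 = 1.
The clause (y8) is unit, so y8 = 1.
That conflicts with the unit clause (y8').
Neither y2 = 1 nor y2 = 0 works.
So every satisfying assignment has y5 = False.

False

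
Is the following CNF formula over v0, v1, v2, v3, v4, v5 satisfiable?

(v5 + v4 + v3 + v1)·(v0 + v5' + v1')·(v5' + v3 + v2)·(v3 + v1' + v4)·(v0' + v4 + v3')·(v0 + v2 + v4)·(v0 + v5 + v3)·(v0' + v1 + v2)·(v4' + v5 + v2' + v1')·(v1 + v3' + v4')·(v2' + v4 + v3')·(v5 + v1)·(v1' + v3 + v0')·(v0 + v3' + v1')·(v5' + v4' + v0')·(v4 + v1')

Yes, satisfiable

Branch on v5: set v5 = 1.
Branch on v0: set v0 = 0.
The clause (v1') is unit, so v1 = 0.
Branch on v3: set v3 = 0.
The clause (v2) is unit, so v2 = 1.
No clause remains; v4 is free.
A satisfying assignment: v0: 0; v1: 0; v2: 1; v3: 0; v4: 1; v5: 1.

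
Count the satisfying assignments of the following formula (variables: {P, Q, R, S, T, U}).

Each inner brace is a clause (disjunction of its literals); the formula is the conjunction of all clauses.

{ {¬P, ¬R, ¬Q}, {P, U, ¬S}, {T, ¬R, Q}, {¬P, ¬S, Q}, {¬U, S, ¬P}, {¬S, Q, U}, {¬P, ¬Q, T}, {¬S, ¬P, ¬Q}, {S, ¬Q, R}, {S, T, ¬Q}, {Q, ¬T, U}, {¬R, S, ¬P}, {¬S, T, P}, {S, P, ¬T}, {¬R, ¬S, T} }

7

There are 2^6 = 64 truth assignments over (P, Q, R, S, T, U).
Split on U. With U = True, the clauses containing U are satisfied and ¬U drops from the rest; 5 of the 2^5 = 32 assignments to the other variables satisfy what remains.
With U = False, by the same count on the reduced clause set, 2 assignments work.
(One model: P=F, Q=F, R=F, S=F, T=F, U=F.)
Total: 5 + 2 = 7.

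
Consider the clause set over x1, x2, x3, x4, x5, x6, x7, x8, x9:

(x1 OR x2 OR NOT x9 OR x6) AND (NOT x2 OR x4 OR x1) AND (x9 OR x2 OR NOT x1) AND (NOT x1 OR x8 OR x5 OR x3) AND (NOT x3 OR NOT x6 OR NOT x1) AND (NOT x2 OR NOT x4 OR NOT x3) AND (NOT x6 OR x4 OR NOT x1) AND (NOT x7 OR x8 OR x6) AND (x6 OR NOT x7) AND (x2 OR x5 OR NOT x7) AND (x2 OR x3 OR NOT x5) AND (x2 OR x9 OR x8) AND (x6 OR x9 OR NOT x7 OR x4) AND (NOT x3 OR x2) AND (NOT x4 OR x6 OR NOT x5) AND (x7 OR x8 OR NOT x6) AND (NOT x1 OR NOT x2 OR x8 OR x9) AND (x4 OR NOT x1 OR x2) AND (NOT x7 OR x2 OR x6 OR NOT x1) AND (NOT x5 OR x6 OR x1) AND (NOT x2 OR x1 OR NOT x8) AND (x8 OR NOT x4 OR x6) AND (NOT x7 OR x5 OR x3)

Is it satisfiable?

Branch on x6: set x6 = true.
Branch on x3: set x3 = false.
Branch on x4: set x4 = true.
Branch on x2: set x2 = true.
Branch on x7: set x7 = true.
Unit clause (x5) forces x5 = true.
Branch on x1: set x1 = true.
Branch on x8: set x8 = true.
No clause remains; x9 is free.
A satisfying assignment: x1=true,  x2=true,  x3=false,  x4=true,  x5=true,  x6=true,  x7=true,  x8=true,  x9=false.

Yes, satisfiable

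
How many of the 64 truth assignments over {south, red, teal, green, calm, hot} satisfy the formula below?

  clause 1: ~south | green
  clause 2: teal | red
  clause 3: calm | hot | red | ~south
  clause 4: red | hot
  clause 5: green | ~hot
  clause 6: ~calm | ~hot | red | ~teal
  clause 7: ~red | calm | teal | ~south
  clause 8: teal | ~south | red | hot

20

There are 2^6 = 64 truth assignments over (south, red, teal, green, calm, hot).
Split on red. With red = 1, the clauses containing red are satisfied and ~red drops from the rest; 18 of the 2^5 = 32 assignments to the other variables satisfy what remains.
With red = 0, by the same count on the reduced clause set, 2 assignments work.
(One model: south=F, red=F, teal=T, green=T, calm=F, hot=T.)
Total: 18 + 2 = 20.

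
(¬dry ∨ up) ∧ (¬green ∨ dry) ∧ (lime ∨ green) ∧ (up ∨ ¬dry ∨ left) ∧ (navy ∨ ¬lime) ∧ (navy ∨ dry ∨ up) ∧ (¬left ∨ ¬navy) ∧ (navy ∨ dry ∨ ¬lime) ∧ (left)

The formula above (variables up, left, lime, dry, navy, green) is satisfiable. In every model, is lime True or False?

Suppose lime = True.
From the singleton clause (navy), navy = True.
From the singleton clause (¬left), left = False.
But (left) is also a unit clause — contradiction.
So every satisfying assignment has lime = False.

False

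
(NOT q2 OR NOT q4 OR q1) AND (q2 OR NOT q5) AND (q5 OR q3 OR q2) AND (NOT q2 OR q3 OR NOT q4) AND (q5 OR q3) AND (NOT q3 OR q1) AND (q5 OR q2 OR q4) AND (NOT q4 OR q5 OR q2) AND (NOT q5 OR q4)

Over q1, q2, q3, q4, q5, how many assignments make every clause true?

There are 2^5 = 32 truth assignments over (q1, q2, q3, q4, q5).
Split on q5. With q5 = true, the clauses containing q5 are satisfied and NOT q5 drops from the rest; 1 of the 2^4 = 16 assignments to the other variables satisfy what remains.
With q5 = false, by the same count on the reduced clause set, 2 assignments work.
(One model: q1=T, q2=T, q3=T, q4=F, q5=F.)
Total: 1 + 2 = 3.

3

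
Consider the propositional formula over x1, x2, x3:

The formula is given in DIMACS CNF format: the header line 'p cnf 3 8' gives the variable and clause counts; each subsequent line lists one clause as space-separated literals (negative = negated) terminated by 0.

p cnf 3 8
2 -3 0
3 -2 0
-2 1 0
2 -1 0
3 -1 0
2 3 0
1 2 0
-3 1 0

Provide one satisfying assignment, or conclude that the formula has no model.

x1=True, x2=True, x3=True

Case x2 = True:
The clause (x3) is unit, so x3 = True.
The clause (x1) is unit, so x1 = True.
All clauses are satisfied.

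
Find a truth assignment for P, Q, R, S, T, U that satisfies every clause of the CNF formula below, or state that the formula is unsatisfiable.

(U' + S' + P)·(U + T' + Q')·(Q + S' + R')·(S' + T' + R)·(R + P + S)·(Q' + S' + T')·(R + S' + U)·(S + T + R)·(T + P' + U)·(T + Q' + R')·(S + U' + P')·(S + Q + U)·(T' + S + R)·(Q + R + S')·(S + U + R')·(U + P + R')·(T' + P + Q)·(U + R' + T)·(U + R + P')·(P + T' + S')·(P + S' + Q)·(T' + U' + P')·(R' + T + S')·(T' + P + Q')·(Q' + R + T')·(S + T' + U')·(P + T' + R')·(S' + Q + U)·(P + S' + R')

P: 1,  Q: 1,  R: 0,  S: 1,  T: 0,  U: 1

Branch on U: set U = 1.
Branch on S: set S = 1.
Unit clause (P) forces P = 1.
Unit clause (T') forces T = 0.
Unit clause (R') forces R = 0.
Unit clause (Q) forces Q = 1.
Every clause now holds.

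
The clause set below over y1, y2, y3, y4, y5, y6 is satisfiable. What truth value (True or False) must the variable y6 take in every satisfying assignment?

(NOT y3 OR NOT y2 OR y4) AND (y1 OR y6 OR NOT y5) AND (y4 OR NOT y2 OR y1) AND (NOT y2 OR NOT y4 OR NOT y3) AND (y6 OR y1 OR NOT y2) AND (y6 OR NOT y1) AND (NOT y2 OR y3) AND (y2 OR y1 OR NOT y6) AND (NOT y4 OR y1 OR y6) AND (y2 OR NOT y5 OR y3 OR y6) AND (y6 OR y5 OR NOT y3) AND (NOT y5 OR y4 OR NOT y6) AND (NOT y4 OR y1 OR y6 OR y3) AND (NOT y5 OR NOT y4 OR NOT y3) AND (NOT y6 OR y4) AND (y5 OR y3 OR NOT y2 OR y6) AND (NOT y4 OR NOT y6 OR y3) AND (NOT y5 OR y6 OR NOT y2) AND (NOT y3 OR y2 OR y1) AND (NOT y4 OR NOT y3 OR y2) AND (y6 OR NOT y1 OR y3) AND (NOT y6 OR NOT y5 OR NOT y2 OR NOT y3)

Suppose y6 = true.
(y4) alone gives y4 = true.
(y3) alone gives y3 = true.
(NOT y2) alone gives y2 = false.
Now (y2) is unsatisfied and unit — conflict.
So every satisfying assignment has y6 = False.

False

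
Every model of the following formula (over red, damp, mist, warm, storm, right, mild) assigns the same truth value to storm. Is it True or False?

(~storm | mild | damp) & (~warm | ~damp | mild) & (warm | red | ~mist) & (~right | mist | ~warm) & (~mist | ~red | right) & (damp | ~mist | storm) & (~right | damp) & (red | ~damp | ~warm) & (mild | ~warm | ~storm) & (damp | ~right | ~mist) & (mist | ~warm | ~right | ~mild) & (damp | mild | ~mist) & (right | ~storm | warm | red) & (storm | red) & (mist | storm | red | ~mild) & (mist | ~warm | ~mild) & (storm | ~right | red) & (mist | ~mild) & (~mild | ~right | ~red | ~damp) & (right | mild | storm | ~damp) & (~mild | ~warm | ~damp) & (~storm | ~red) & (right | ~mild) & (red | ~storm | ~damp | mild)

Suppose storm = 1.
Unit clause (~red) forces red = 0.
Try mild = 1.
Unit clause (mist) forces mist = 1.
Unit clause (warm) forces warm = 1.
Unit clause (~damp) forces damp = 0.
Unit clause (~right) forces right = 0.
Now (right) is unsatisfied and unit — conflict.
So mild must be the other value — set mild = 0.
Unit clause (damp) forces damp = 1.
Now (~damp) is unsatisfied and unit — conflict.
Both values of mild lead to a conflict.
So every satisfying assignment has storm = False.

False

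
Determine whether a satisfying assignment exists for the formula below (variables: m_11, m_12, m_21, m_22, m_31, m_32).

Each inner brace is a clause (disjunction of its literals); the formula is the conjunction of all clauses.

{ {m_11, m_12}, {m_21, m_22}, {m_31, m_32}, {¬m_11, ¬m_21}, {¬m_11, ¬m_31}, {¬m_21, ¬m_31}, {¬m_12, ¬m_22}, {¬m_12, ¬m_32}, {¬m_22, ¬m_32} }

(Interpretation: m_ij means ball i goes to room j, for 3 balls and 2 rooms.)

Try m_11 = True.
From the singleton clause (¬m_21), m_21 = False.
From the singleton clause (m_22), m_22 = True.
From the singleton clause (¬m_31), m_31 = False.
From the singleton clause (m_32), m_32 = True.
But (¬m_32) is also a unit clause — contradiction.
Backtrack on m_11: now try m_11 = False.
From the singleton clause (m_12), m_12 = True.
From the singleton clause (¬m_22), m_22 = False.
From the singleton clause (m_21), m_21 = True.
From the singleton clause (¬m_31), m_31 = False.
From the singleton clause (m_32), m_32 = True.
But (¬m_32) is also a unit clause — contradiction.
Both values of m_11 lead to a conflict.
No assignment satisfies every clause.

No, unsatisfiable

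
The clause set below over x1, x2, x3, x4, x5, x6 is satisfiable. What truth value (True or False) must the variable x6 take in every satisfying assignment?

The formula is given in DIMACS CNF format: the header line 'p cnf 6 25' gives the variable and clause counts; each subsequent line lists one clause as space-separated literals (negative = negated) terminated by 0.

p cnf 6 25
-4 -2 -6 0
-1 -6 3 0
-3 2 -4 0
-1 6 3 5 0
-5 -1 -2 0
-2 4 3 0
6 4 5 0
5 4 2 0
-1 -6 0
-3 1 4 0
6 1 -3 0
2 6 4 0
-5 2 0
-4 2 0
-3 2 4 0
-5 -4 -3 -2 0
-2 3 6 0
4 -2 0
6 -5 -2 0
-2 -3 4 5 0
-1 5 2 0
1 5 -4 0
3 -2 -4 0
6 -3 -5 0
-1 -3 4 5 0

False

Suppose x6 = True.
The clause (¬x1) is unit, so x1 = False.
Case x4 = False:
The clause (¬x3) is unit, so x3 = False.
The clause (¬x2) is unit, so x2 = False.
The clause (x5) is unit, so x5 = True.
That conflicts with the unit clause (¬x5).
Backtrack on x4: now try x4 = True.
The clause (¬x2) is unit, so x2 = False.
That conflicts with the unit clause (x2).
Both values of x4 lead to a conflict.
So every satisfying assignment has x6 = False.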